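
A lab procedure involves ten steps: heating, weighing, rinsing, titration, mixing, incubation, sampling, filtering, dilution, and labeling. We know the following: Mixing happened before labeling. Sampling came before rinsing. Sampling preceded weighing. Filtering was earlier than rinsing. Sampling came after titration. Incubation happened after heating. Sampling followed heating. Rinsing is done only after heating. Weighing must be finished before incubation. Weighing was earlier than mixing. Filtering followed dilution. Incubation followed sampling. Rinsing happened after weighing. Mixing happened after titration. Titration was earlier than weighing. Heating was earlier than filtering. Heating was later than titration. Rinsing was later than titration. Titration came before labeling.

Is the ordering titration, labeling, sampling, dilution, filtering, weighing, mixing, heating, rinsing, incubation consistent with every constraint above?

The constraints require mixing before labeling, but in the proposed sequence labeling appears ahead of mixing. That one violation is enough.

no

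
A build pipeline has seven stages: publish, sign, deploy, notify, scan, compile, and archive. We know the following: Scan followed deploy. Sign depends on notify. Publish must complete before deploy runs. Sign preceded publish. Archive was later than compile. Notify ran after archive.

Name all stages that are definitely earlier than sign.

archive, compile, notify

Directly stated before sign: notify.
Archive reaches sign via archive → notify → sign.
Compile reaches sign via compile → archive → notify → sign.
No chain forces scan (or any of the others) ahead of sign.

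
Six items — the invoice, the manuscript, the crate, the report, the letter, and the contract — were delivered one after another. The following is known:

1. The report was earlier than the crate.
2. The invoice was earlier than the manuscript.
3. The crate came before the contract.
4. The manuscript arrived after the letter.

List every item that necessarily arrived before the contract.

the crate, the report

Directly stated before the contract: the crate.
The report reaches the contract via the report → the crate → the contract.
No chain forces the manuscript (or any of the others) ahead of the contract.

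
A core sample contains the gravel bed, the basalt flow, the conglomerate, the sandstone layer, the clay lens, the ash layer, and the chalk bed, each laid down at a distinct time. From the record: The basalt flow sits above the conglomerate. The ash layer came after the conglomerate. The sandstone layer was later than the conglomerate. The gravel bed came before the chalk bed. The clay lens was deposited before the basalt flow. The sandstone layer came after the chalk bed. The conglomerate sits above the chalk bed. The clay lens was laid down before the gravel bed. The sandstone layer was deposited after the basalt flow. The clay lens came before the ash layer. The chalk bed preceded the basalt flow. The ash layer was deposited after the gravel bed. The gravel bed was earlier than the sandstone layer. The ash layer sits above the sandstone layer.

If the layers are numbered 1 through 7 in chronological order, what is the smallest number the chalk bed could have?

3

The clay lens and the gravel bed must both come before the chalk bed — 2 forced predecessors.
Nothing else is forced ahead of the chalk bed, so its earliest slot is position 2 + 1 = 3.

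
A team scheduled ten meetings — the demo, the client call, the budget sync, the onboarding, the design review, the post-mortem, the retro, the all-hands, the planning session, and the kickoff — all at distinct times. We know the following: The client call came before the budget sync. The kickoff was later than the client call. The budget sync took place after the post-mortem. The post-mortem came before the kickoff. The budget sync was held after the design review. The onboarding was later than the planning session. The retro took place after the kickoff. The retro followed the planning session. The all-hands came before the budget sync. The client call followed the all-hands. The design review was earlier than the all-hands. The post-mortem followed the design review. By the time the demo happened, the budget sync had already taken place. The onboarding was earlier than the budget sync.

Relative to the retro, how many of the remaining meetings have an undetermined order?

3

Forced before the retro: the all-hands, the client call, the design review, the kickoff, the planning session, and the post-mortem.
That leaves the budget sync, the demo, and the onboarding with no forced order relative to the retro — 3.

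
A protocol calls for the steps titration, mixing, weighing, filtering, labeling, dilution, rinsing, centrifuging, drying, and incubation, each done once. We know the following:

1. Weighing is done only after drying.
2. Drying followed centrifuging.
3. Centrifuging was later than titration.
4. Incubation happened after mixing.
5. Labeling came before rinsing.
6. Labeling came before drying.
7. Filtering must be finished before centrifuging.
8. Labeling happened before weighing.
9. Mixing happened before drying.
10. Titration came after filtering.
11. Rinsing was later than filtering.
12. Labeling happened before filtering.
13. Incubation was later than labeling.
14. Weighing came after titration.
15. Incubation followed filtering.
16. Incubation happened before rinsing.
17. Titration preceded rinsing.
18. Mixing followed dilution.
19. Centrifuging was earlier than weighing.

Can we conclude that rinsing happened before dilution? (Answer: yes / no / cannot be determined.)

no

Tracing the constraints gives dilution → mixing → incubation → rinsing, so dilution must come before rinsing.
That means rinsing cannot be before dilution.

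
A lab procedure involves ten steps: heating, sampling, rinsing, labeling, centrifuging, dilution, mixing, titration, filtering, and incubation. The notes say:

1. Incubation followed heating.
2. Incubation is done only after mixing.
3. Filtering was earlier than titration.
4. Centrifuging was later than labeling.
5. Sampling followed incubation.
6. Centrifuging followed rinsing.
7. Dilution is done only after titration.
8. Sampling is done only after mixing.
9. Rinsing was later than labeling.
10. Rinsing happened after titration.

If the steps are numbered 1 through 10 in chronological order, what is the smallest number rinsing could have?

Filtering, labeling, and titration must all come before rinsing — 3 forced predecessors.
Nothing else is forced ahead of rinsing, so its earliest slot is position 3 + 1 = 4.

4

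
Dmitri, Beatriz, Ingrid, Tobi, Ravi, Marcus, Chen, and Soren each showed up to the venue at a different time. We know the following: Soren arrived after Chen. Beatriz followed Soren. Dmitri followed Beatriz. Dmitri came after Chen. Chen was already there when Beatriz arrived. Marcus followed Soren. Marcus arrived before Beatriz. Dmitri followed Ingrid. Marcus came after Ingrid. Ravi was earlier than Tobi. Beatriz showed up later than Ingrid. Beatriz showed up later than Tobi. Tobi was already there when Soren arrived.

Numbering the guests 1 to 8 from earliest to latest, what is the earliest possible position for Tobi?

2

Ravi must come before Tobi — 1 forced predecessor.
Nothing else is forced ahead of Tobi, so their earliest slot is position 1 + 1 = 2.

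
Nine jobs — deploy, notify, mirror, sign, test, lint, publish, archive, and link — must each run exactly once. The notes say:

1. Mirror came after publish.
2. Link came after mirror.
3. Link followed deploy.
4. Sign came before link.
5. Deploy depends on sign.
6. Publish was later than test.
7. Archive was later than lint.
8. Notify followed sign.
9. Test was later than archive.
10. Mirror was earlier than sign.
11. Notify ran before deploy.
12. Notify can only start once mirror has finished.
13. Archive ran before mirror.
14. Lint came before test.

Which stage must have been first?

lint

Lint has a chain of constraints placing it before every other stage, so lint must be first.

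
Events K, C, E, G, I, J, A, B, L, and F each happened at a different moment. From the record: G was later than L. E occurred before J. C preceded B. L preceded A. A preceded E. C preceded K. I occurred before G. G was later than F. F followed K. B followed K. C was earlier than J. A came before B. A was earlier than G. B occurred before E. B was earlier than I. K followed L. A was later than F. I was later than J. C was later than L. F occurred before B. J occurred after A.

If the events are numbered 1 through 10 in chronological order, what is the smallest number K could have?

C and L must both come before K — 2 forced predecessors.
Nothing else is forced ahead of K, so its earliest slot is position 2 + 1 = 3.

3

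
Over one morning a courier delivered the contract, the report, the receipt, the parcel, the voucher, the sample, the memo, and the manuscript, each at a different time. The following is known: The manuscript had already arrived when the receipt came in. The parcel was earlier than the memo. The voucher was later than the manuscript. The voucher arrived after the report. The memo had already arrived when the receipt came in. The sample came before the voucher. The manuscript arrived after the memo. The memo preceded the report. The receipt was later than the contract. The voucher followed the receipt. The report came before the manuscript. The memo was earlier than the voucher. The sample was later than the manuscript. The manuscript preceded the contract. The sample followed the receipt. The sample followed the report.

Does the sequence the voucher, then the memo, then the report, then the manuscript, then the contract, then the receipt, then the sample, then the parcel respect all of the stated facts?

no

The constraints require the parcel before the memo, but in the proposed sequence the memo appears ahead of the parcel. That one violation is enough.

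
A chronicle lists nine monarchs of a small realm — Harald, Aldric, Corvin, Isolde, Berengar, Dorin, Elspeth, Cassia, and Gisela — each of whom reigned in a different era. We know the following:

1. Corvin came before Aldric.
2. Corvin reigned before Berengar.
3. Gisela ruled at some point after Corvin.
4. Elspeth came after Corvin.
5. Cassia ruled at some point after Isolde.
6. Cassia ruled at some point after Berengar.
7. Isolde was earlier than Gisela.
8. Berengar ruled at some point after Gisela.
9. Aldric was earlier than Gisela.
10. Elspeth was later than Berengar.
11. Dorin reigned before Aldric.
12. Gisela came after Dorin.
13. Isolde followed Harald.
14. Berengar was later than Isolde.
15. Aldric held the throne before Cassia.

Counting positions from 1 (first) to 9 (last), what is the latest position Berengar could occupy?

7

Berengar must come before Cassia and Elspeth — 2 rulers forced after them.
Everything else can be placed before Berengar in some valid order, so Berengar can sit as late as position 9 − 2 = 7.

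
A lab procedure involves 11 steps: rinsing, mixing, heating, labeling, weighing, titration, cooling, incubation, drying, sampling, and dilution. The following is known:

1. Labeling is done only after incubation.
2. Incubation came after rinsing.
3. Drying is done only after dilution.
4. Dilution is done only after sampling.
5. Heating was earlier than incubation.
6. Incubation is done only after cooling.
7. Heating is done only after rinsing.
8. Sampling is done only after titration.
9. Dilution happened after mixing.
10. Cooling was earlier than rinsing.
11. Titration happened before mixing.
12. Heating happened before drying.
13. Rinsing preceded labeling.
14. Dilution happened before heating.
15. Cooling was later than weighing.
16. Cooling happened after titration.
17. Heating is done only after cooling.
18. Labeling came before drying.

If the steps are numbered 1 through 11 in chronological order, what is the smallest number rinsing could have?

4

Cooling, titration, and weighing must all come before rinsing — 3 forced predecessors.
Nothing else is forced ahead of rinsing, so its earliest slot is position 3 + 1 = 4.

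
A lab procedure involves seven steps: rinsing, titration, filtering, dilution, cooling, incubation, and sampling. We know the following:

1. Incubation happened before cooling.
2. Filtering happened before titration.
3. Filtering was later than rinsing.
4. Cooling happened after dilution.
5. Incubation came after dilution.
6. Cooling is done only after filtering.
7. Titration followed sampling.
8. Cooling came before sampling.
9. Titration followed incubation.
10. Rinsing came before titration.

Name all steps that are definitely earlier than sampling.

cooling, dilution, filtering, incubation, rinsing

Directly stated before sampling: cooling.
Dilution reaches sampling via dilution → cooling → sampling.
Filtering reaches sampling via filtering → cooling → sampling.
Incubation reaches sampling via incubation → cooling → sampling.
Likewise rinsing reaches sampling by chaining the stated constraints.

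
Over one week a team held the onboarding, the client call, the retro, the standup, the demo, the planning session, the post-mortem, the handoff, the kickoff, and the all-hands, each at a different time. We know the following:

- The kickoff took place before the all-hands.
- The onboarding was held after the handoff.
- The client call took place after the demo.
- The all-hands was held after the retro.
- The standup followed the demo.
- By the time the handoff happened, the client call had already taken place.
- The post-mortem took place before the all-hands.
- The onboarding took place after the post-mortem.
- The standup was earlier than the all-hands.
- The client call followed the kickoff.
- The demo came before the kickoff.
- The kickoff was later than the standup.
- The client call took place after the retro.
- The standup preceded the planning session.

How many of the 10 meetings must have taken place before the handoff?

Directly stated before the handoff: the client call.
The demo reaches the handoff via the demo → the client call → the handoff.
The kickoff reaches the handoff via the kickoff → the client call → the handoff.
The retro reaches the handoff via the retro → the client call → the handoff.
Likewise the standup reaches the handoff by chaining the stated constraints.
No chain forces the all-hands (or any of the others) ahead of the handoff.
That's the client call, the demo, the kickoff, the retro, and the standup — 5 in all.

5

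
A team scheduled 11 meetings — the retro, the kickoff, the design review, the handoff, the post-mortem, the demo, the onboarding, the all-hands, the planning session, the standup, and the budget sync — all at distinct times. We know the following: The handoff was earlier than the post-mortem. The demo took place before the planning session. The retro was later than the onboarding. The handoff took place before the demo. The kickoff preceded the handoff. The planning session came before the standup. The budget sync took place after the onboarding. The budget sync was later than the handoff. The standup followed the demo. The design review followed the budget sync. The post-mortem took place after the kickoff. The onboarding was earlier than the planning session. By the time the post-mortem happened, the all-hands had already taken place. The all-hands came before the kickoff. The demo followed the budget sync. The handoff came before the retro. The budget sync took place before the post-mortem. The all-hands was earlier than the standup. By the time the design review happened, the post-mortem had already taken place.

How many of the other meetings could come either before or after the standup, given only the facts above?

Forced before the standup: the all-hands, the budget sync, the demo, the handoff, the kickoff, the onboarding, and the planning session.
That leaves the design review, the post-mortem, and the retro with no forced order relative to the standup — 3.

3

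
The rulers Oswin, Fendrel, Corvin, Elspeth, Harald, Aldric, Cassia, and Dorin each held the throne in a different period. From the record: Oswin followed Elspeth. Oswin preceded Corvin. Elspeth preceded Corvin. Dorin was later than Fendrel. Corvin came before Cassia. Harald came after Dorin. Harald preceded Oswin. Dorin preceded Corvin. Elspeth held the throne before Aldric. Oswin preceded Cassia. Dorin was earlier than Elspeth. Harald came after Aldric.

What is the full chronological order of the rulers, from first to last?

Fendrel, Dorin, Elspeth, Aldric, Harald, Oswin, Corvin, Cassia

The constraints fix every adjacent pair, so only one ordering works:
Fendrel → Dorin → Elspeth → Aldric → Harald → Oswin → Corvin → Cassia.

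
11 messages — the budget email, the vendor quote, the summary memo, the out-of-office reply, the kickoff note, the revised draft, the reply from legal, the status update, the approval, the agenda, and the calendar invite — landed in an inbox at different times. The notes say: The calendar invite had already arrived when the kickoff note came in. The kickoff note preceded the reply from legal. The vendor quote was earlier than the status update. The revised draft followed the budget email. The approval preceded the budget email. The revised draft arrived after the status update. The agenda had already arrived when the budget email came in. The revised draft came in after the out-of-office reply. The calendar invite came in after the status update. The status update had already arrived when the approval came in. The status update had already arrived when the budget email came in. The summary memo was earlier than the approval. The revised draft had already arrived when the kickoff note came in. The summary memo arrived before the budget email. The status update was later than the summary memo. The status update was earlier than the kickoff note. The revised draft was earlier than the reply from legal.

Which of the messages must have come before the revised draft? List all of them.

the agenda, the approval, the budget email, the out-of-office reply, the status update, the summary memo, the vendor quote

Directly stated before the revised draft: the budget email, the out-of-office reply, and the status update.
The agenda reaches the revised draft via the agenda → the budget email → the revised draft.
The approval reaches the revised draft via the approval → the budget email → the revised draft.
The summary memo reaches the revised draft via the summary memo → the budget email → the revised draft.
Likewise the vendor quote reaches the revised draft by chaining the stated constraints.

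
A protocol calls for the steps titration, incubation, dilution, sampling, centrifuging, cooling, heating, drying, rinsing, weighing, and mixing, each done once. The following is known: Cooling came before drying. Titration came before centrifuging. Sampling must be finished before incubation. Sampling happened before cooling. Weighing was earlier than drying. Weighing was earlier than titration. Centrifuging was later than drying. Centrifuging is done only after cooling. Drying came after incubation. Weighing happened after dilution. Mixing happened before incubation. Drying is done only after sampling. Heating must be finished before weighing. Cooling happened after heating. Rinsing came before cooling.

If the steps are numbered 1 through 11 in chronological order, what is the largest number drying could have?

10

Drying must come before centrifuging — 1 step forced after it.
Everything else can be placed before drying in some valid order, so drying can sit as late as position 11 − 1 = 10.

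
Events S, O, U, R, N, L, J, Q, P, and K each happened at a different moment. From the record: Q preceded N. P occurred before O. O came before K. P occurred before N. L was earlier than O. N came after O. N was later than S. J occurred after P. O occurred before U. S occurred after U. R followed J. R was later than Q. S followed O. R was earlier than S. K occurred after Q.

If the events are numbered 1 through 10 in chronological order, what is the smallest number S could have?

J, L, O, P, Q, R, and U must all come before S — 7 forced predecessors.
Nothing else is forced ahead of S, so its earliest slot is position 7 + 1 = 8.

8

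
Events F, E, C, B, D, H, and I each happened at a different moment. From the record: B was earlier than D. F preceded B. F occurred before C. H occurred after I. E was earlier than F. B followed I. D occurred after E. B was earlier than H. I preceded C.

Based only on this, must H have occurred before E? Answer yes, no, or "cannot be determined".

no

Tracing the constraints gives E → F → B → H, so E must come before H.
That means H cannot be before E.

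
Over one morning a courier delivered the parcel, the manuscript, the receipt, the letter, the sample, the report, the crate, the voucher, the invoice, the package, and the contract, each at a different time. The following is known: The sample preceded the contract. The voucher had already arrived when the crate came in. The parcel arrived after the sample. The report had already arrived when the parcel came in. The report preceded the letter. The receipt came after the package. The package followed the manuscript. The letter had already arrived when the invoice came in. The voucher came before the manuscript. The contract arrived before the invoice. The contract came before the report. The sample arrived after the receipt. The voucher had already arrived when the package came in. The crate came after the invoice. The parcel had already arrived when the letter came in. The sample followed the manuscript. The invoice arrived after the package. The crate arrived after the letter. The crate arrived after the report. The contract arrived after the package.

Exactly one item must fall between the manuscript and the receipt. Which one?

Tracing the constraints gives the manuscript → the package → the receipt, so the package sits after the manuscript and before the receipt.
No other item is forced both after the manuscript and before the receipt.

the package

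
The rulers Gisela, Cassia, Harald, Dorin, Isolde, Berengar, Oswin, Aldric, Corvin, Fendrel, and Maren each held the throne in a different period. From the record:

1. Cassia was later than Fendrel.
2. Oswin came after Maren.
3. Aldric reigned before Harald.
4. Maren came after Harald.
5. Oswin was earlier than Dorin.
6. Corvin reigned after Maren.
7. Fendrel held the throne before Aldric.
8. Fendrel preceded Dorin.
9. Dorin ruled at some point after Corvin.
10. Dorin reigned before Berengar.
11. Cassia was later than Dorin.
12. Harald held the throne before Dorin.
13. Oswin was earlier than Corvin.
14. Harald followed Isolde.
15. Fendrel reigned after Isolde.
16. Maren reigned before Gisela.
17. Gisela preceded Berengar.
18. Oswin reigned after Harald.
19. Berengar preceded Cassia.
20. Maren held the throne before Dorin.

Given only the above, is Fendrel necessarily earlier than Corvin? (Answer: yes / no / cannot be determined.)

Chain the constraints: Fendrel → Aldric → Harald → Oswin → Corvin. Each link is directly stated, so Fendrel comes before Corvin.

yes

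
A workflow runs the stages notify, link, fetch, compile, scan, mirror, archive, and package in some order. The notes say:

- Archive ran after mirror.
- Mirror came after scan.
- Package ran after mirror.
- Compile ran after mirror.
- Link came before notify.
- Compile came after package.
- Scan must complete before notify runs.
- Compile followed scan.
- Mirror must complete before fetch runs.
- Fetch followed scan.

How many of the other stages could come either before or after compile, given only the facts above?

Forced before compile: mirror, package, and scan.
That leaves archive, fetch, link, and notify with no forced order relative to compile — 4.

4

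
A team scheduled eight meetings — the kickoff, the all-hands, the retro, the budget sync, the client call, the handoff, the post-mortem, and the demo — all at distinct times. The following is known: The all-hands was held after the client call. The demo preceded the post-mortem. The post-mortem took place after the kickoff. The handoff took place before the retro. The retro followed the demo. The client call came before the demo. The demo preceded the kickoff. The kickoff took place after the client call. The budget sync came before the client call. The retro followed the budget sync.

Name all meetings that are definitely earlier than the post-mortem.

the budget sync, the client call, the demo, the kickoff

Directly stated before the post-mortem: the demo and the kickoff.
The budget sync reaches the post-mortem via the budget sync → the client call → the kickoff → the post-mortem.
The client call reaches the post-mortem via the client call → the kickoff → the post-mortem.
No chain forces the retro (or any of the others) ahead of the post-mortem.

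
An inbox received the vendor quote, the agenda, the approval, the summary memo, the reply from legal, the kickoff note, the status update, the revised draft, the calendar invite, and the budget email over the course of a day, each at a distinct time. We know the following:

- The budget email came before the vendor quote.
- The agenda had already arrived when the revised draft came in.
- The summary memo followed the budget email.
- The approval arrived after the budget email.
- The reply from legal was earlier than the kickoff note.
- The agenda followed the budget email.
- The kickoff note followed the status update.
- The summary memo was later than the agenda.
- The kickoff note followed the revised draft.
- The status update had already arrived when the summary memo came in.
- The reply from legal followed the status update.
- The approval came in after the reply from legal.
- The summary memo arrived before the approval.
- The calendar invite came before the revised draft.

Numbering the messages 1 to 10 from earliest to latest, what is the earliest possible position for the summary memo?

The agenda, the budget email, and the status update must all come before the summary memo — 3 forced predecessors.
Nothing else is forced ahead of the summary memo, so its earliest slot is position 3 + 1 = 4.

4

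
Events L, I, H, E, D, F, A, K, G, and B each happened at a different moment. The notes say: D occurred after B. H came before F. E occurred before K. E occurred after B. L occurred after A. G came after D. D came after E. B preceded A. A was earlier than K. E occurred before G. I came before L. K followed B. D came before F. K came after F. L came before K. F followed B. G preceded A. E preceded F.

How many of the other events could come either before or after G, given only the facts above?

Forced before G: B, D, and E; forced after G: A, K, and L.
That leaves F, H, and I with no forced order relative to G — 3.

3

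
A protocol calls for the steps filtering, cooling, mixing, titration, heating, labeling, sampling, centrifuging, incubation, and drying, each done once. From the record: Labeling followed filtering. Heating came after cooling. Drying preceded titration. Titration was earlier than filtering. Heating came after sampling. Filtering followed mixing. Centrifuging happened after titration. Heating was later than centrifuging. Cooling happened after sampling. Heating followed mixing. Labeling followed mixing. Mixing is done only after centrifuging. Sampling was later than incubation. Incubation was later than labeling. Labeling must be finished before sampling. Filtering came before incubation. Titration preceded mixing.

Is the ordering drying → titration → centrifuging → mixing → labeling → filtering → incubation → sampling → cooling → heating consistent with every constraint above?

The constraints require filtering before labeling, but in the proposed sequence labeling appears ahead of filtering. That one violation is enough.

no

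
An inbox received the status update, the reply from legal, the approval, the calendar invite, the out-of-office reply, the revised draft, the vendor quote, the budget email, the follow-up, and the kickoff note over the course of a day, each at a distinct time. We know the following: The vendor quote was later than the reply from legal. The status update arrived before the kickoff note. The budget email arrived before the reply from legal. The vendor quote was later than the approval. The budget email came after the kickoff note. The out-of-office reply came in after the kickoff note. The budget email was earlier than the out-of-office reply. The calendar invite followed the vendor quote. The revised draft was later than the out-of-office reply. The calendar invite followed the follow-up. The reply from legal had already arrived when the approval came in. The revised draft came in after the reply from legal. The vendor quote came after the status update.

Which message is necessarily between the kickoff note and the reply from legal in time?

the budget email

Tracing the constraints gives the kickoff note → the budget email → the reply from legal, so the budget email sits after the kickoff note and before the reply from legal.
No other message is forced both after the kickoff note and before the reply from legal.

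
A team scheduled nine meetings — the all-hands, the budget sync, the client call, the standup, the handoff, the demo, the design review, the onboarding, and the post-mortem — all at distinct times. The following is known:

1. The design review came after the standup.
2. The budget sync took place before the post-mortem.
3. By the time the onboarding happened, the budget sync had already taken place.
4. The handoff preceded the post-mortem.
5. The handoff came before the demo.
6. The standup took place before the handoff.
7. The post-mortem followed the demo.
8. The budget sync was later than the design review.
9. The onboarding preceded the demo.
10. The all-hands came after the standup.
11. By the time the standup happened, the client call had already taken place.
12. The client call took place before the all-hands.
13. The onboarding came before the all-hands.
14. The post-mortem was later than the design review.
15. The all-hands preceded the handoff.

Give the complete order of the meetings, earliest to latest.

the client call, the standup, the design review, the budget sync, the onboarding, the all-hands, the handoff, the demo, the post-mortem

The constraints fix every adjacent pair, so only one ordering works:
the client call → the standup → the design review → the budget sync → the onboarding → the all-hands → the handoff → the demo → the post-mortem.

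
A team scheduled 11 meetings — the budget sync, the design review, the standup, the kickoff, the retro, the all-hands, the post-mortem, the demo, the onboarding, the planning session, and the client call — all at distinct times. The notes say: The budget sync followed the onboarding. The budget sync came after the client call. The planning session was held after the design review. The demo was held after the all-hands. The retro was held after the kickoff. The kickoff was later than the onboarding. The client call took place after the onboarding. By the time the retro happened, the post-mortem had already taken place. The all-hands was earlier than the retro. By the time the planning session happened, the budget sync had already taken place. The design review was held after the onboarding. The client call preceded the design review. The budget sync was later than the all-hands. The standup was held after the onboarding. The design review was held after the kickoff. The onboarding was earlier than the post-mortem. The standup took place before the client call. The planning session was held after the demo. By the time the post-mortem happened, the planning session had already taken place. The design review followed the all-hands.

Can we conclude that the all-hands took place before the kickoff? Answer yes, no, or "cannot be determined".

cannot be determined

No chain of stated constraints runs from the all-hands to the kickoff, and none runs from the kickoff to the all-hands either.
So the relative order of the all-hands and the kickoff is not fixed by the given facts.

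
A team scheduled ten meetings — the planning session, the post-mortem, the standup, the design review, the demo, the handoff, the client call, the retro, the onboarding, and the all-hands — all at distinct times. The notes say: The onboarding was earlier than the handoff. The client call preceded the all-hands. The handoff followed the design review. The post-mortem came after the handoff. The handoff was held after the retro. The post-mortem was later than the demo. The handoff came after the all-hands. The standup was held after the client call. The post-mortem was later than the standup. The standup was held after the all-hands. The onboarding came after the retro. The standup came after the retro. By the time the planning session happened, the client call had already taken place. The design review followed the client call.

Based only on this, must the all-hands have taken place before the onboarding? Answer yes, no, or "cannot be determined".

cannot be determined

No chain of stated constraints runs from the all-hands to the onboarding, and none runs from the onboarding to the all-hands either.
So the relative order of the all-hands and the onboarding is not fixed by the given facts.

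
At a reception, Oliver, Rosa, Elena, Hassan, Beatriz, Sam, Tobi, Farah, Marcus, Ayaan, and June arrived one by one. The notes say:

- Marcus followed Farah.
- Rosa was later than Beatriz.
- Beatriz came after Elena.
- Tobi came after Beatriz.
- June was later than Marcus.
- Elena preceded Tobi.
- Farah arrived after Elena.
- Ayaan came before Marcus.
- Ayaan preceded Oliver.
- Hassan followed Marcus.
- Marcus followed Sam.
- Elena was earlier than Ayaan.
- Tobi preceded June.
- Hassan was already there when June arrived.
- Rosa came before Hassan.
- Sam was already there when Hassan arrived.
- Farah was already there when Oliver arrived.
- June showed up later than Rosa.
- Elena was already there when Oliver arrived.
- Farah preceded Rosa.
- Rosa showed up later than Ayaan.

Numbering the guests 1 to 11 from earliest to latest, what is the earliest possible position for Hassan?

Ayaan, Beatriz, Elena, Farah, Marcus, Rosa, and Sam must all come before Hassan — 7 forced predecessors.
Nothing else is forced ahead of Hassan, so their earliest slot is position 7 + 1 = 8.

8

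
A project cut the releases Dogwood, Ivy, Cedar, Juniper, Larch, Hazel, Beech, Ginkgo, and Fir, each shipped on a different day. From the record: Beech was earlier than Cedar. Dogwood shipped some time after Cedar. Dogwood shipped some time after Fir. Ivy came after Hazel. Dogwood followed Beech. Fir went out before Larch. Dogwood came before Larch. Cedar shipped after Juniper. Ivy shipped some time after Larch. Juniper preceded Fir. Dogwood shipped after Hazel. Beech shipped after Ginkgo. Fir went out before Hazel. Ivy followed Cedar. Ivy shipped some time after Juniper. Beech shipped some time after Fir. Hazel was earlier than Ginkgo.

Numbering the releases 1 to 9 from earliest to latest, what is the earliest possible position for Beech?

5

Fir, Ginkgo, Hazel, and Juniper must all come before Beech — 4 forced predecessors.
Nothing else is forced ahead of Beech, so its earliest slot is position 4 + 1 = 5.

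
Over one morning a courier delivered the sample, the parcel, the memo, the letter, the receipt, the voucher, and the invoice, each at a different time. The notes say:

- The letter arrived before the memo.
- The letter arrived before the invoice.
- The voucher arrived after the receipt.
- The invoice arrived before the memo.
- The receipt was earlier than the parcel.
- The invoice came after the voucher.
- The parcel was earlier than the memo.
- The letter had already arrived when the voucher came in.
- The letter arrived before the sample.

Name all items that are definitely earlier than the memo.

Directly stated before the memo: the invoice, the letter, and the parcel.
The receipt reaches the memo via the receipt → the parcel → the memo.
The voucher reaches the memo via the voucher → the invoice → the memo.

the invoice, the letter, the parcel, the receipt, the voucher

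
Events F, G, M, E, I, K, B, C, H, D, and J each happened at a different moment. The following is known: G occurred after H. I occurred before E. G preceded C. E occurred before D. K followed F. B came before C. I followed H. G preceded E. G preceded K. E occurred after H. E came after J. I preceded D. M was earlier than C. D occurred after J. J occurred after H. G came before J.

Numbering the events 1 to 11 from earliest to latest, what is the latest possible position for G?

6

G must come before C, D, E, J, and K — 5 events forced after it.
Everything else can be placed before G in some valid order, so G can sit as late as position 11 − 5 = 6.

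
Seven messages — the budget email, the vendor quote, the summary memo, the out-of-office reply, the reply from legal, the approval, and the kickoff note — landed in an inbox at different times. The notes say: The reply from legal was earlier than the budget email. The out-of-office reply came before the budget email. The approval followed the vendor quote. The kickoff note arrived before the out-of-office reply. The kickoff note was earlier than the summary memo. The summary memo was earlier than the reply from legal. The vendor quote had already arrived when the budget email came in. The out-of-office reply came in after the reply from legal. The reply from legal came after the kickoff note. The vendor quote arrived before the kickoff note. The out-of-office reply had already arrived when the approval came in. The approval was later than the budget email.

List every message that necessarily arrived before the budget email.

Directly stated before the budget email: the out-of-office reply, the reply from legal, and the vendor quote.
The kickoff note reaches the budget email via the kickoff note → the out-of-office reply → the budget email.
The summary memo reaches the budget email via the summary memo → the reply from legal → the budget email.
No chain forces the approval ahead of the budget email.

the kickoff note, the out-of-office reply, the reply from legal, the summary memo, the vendor quote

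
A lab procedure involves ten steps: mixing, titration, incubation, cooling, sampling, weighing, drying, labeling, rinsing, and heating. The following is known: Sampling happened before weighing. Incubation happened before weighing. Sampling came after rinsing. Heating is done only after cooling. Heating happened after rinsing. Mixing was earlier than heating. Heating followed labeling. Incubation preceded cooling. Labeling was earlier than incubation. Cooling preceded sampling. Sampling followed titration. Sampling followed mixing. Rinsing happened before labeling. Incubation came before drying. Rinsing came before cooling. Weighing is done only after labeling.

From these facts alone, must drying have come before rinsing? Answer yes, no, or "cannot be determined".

no

Tracing the constraints gives rinsing → labeling → incubation → drying, so rinsing must come before drying.
That means drying cannot be before rinsing.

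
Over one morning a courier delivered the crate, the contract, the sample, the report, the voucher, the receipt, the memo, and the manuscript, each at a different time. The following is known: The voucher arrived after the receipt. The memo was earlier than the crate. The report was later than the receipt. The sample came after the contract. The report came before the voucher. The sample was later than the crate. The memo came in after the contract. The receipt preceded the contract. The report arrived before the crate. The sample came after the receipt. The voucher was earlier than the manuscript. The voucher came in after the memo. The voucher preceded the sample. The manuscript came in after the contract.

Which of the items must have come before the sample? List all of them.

the contract, the crate, the memo, the receipt, the report, the voucher

Directly stated before the sample: the contract, the crate, the receipt, and the voucher.
The memo reaches the sample via the memo → the crate → the sample.
The report reaches the sample via the report → the voucher → the sample.
No chain forces the manuscript ahead of the sample.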